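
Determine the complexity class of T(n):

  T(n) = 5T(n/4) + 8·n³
Θ(n³)

Master Theorem: a = 5, b = 4, f(n) = 8·n³.
Compute the critical exponent d = log₄(5) = 1.161.
Compare f(n) = Θ(n³) against n^d:
  k = 3 > d = 1.161, so f(n) = Ω(n^(d+ε)) — Case 3.
  Regularity: a·(n/b)^3/n^3 = a/b^3 = 5/64 < 1 ✓.
  The top-level work dominates: T(n) = Θ(f(n)) = Θ(n³).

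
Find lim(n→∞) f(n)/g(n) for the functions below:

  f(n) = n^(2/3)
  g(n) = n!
0

Since n^(2/3) (O(n^(2/3))) grows slower than n! (O(n!)),
the ratio f(n)/g(n) → 0 as n → ∞.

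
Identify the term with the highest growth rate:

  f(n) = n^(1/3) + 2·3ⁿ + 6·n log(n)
2·3ⁿ

Looking at each term:
  - n^(1/3) is O(n^(1/3))
  - 2·3ⁿ is O(3ⁿ)
  - 6·n log(n) is O(n log n)

The term 2·3ⁿ (O(3ⁿ)) grows fastest and dominates all others.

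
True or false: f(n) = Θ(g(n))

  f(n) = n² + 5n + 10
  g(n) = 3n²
True

f(n) = n² + 5n + 10 and g(n) = 3n² are both O(n²).
Since they have the same asymptotic growth rate, f(n) = Θ(g(n)) is true.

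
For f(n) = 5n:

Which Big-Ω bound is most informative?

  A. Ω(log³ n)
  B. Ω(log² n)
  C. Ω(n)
C

f(n) = 5n is Ω(n).
All listed options are valid Big-Ω bounds (lower bounds),
but Ω(n) is the tightest (largest valid bound).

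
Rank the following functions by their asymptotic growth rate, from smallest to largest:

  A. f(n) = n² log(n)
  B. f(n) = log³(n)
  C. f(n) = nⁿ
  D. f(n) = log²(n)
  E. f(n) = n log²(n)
D < B < E < A < C

Comparing growth rates:
D = log²(n) is O(log² n)
B = log³(n) is O(log³ n)
E = n log²(n) is O(n log² n)
A = n² log(n) is O(n² log n)
C = nⁿ is O(nⁿ)

Therefore, the order from slowest to fastest is: D < B < E < A < C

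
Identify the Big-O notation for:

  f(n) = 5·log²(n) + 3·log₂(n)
O(log² n)

The dominant term in 5·log²(n) + 3·log₂(n) is 5·log²(n), which is Θ(log² n).
Lower-order terms (3·log₂(n)) are asymptotically negligible.
Constants are absorbed, so the tightest bound is O(log² n).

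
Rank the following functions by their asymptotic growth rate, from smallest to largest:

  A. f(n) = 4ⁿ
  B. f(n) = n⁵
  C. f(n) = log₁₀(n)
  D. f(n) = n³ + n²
C < D < B < A

Comparing growth rates:
C = log₁₀(n) is O(log n)
D = n³ + n² is O(n³)
B = n⁵ is O(n⁵)
A = 4ⁿ is O(4ⁿ)

Therefore, the order from slowest to fastest is: C < D < B < A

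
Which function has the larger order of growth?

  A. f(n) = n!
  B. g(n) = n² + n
A

f(n) = n! is O(n!), while g(n) = n² + n is O(n²).
Since O(n!) grows faster than O(n²), f(n) dominates.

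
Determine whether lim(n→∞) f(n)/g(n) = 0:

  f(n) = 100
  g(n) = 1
False

f(n) = 100 is O(1), and g(n) = 1 is O(1).
Since they have the same growth rate, f(n) = o(g(n)) is false.
(f = o(g) requires f to grow strictly slower, not equal.)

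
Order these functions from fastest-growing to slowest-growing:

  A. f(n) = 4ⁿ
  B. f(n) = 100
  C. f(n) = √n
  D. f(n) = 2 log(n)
A > C > D > B

Comparing growth rates:
A = 4ⁿ is O(4ⁿ)
C = √n is O(√n)
D = 2 log(n) is O(log n)
B = 100 is O(1)

Therefore, the order from fastest to slowest is: A > C > D > B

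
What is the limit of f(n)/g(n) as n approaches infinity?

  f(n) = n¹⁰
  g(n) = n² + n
∞

Since n¹⁰ (O(n¹⁰)) grows faster than n² + n (O(n²)),
the ratio f(n)/g(n) → ∞ as n → ∞.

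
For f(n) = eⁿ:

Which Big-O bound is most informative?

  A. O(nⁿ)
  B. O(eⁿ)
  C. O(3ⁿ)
B

f(n) = eⁿ is O(eⁿ).
All listed options are valid Big-O bounds (upper bounds),
but O(eⁿ) is the tightest (smallest valid bound).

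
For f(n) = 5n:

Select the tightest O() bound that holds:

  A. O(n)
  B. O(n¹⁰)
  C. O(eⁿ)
A

f(n) = 5n is O(n).
All listed options are valid Big-O bounds (upper bounds),
but O(n) is the tightest (smallest valid bound).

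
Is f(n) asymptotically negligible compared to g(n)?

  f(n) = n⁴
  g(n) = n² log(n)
False

f(n) = n⁴ is O(n⁴), and g(n) = n² log(n) is O(n² log n).
Since O(n⁴) grows faster than or equal to O(n² log n), f(n) = o(g(n)) is false.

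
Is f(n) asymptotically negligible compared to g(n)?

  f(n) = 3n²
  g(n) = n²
False

f(n) = 3n² is O(n²), and g(n) = n² is O(n²).
Since they have the same growth rate, f(n) = o(g(n)) is false.
(f = o(g) requires f to grow strictly slower, not equal.)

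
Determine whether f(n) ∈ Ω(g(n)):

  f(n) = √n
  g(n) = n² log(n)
False

f(n) = √n is O(√n), and g(n) = n² log(n) is O(n² log n).
Since O(√n) grows slower than O(n² log n), f(n) = Ω(g(n)) is false.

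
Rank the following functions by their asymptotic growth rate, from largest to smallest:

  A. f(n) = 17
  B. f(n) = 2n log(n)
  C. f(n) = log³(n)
B > C > A

Comparing growth rates:
B = 2n log(n) is O(n log n)
C = log³(n) is O(log³ n)
A = 17 is O(1)

Therefore, the order from fastest to slowest is: B > C > A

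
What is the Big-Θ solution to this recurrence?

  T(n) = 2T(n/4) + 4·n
Θ(n)

Master Theorem: a = 2, b = 4, f(n) = 4·n.
Compute the critical exponent d = log₄(2) = 0.500.
Compare f(n) = Θ(n) against n^d:
  k = 1 > d = 0.500, so f(n) = Ω(n^(d+ε)) — Case 3.
  Regularity: a·(n/b)^1/n^1 = a/b^1 = 2/4 < 1 ✓.
  The top-level work dominates: T(n) = Θ(f(n)) = Θ(n).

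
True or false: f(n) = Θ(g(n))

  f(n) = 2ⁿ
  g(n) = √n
False

f(n) = 2ⁿ is O(2ⁿ), and g(n) = √n is O(√n).
Since they have different growth rates, f(n) = Θ(g(n)) is false.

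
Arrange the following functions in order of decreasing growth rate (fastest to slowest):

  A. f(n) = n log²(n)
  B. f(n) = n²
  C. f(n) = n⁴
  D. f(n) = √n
C > B > A > D

Comparing growth rates:
C = n⁴ is O(n⁴)
B = n² is O(n²)
A = n log²(n) is O(n log² n)
D = √n is O(√n)

Therefore, the order from fastest to slowest is: C > B > A > D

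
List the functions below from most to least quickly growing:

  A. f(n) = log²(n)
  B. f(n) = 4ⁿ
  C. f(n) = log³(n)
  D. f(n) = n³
B > D > C > A

Comparing growth rates:
B = 4ⁿ is O(4ⁿ)
D = n³ is O(n³)
C = log³(n) is O(log³ n)
A = log²(n) is O(log² n)

Therefore, the order from fastest to slowest is: B > D > C > A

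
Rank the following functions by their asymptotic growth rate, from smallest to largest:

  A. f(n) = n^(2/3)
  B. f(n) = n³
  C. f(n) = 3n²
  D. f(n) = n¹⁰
A < C < B < D

Comparing growth rates:
A = n^(2/3) is O(n^(2/3))
C = 3n² is O(n²)
B = n³ is O(n³)
D = n¹⁰ is O(n¹⁰)

Therefore, the order from slowest to fastest is: A < C < B < D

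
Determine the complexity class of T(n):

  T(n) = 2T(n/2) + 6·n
Θ(n log n)

Master Theorem: a = 2, b = 2, f(n) = 6·n.
Compute the critical exponent d = log₂(2) = 1.
Compare f(n) = Θ(n) against n^d:
  k = 1 = d, so f(n) = Θ(n^d) — Case 2.
  Work is balanced across levels: T(n) = Θ(n^d log n) = Θ(n log n).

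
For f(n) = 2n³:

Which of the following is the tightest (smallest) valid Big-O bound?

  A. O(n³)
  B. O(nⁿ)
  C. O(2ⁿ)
A

f(n) = 2n³ is O(n³).
All listed options are valid Big-O bounds (upper bounds),
but O(n³) is the tightest (smallest valid bound).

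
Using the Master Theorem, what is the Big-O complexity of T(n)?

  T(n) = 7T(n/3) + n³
Θ(n³)

Master Theorem: a = 7, b = 3, f(n) = n³.
Compute the critical exponent d = log₃(7) = 1.771.
Compare f(n) = Θ(n³) against n^d:
  k = 3 > d = 1.771, so f(n) = Ω(n^(d+ε)) — Case 3.
  Regularity: a·(n/b)^3/n^3 = a/b^3 = 7/27 < 1 ✓.
  The top-level work dominates: T(n) = Θ(f(n)) = Θ(n³).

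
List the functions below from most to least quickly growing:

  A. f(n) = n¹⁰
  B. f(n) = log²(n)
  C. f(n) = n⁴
A > C > B

Comparing growth rates:
A = n¹⁰ is O(n¹⁰)
C = n⁴ is O(n⁴)
B = log²(n) is O(log² n)

Therefore, the order from fastest to slowest is: A > C > B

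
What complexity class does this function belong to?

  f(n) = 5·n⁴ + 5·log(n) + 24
O(n⁴)

The dominant term in 5·n⁴ + 5·log(n) + 24 is 5·n⁴, which is Θ(n⁴).
Lower-order terms (5·log(n), 24) are asymptotically negligible.
Constants are absorbed, so the tightest bound is O(n⁴).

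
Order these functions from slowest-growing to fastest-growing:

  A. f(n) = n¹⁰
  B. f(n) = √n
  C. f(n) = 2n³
B < C < A

Comparing growth rates:
B = √n is O(√n)
C = 2n³ is O(n³)
A = n¹⁰ is O(n¹⁰)

Therefore, the order from slowest to fastest is: B < C < A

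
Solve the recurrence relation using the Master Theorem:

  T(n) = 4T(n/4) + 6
Θ(n)

Master Theorem: a = 4, b = 4, f(n) = 6.
Compute the critical exponent d = log₄(4) = 1.
Compare f(n) = Θ(1) against n^d:
  k = 0 < d = 1, so f(n) = O(n^(d-ε)) — Case 1.
  The recursion cost dominates: T(n) = Θ(n^d) = Θ(n).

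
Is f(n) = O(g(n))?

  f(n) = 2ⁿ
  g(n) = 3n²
False

f(n) = 2ⁿ is O(2ⁿ), and g(n) = 3n² is O(n²).
Since O(2ⁿ) grows faster than O(n²), f(n) = O(g(n)) is false.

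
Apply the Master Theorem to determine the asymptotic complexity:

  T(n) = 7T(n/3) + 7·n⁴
Θ(n⁴)

Master Theorem: a = 7, b = 3, f(n) = 7·n⁴.
Compute the critical exponent d = log₃(7) = 1.771.
Compare f(n) = Θ(n⁴) against n^d:
  k = 4 > d = 1.771, so f(n) = Ω(n^(d+ε)) — Case 3.
  Regularity: a·(n/b)^4/n^4 = a/b^4 = 7/81 < 1 ✓.
  The top-level work dominates: T(n) = Θ(f(n)) = Θ(n⁴).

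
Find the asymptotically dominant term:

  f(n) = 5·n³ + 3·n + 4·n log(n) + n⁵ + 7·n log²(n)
n⁵

Looking at each term:
  - 5·n³ is O(n³)
  - 3·n is O(n)
  - 4·n log(n) is O(n log n)
  - n⁵ is O(n⁵)
  - 7·n log²(n) is O(n log² n)

The term n⁵ (O(n⁵)) grows fastest and dominates all others.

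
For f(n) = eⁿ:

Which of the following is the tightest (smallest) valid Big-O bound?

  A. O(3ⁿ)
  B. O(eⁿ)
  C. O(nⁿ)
B

f(n) = eⁿ is O(eⁿ).
All listed options are valid Big-O bounds (upper bounds),
but O(eⁿ) is the tightest (smallest valid bound).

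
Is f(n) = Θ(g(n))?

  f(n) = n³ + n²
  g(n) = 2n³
True

f(n) = n³ + n² and g(n) = 2n³ are both O(n³).
Since they have the same asymptotic growth rate, f(n) = Θ(g(n)) is true.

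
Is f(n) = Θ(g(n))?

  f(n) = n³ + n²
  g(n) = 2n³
True

f(n) = n³ + n² and g(n) = 2n³ are both O(n³).
Since they have the same asymptotic growth rate, f(n) = Θ(g(n)) is true.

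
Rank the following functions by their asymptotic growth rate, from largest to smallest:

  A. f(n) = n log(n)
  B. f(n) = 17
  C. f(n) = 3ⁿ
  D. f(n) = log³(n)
C > A > D > B

Comparing growth rates:
C = 3ⁿ is O(3ⁿ)
A = n log(n) is O(n log n)
D = log³(n) is O(log³ n)
B = 17 is O(1)

Therefore, the order from fastest to slowest is: C > A > D > B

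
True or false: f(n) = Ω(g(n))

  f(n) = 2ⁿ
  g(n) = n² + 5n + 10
True

f(n) = 2ⁿ is O(2ⁿ), and g(n) = n² + 5n + 10 is O(n²).
Since O(2ⁿ) grows at least as fast as O(n²), f(n) = Ω(g(n)) is true.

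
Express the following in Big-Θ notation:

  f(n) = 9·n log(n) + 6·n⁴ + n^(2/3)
Θ(n⁴)

Order the terms by growth rate: n^(2/3) ≺ 9·n log(n) ≺ 6·n⁴.
The fastest-growing term 6·n⁴ dominates as n → ∞; dropping its constant factor gives Θ(n⁴).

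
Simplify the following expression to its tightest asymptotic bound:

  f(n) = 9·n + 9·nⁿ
Θ(nⁿ)

Order the terms by growth rate: 9·n ≺ 9·nⁿ.
The fastest-growing term 9·nⁿ dominates as n → ∞; dropping its constant factor gives Θ(nⁿ).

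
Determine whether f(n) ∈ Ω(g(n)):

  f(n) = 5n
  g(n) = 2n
True

f(n) = 5n and g(n) = 2n are both O(n).
Big-Ω permits equal growth rates (f ≥ c·g for some c > 0), so f(n) = Ω(g(n)) is true.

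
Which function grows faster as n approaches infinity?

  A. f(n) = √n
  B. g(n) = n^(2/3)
B

f(n) = √n is O(√n), while g(n) = n^(2/3) is O(n^(2/3)).
Since O(n^(2/3)) grows faster than O(√n), g(n) dominates.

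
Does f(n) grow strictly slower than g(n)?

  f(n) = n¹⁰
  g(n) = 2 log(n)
False

f(n) = n¹⁰ is O(n¹⁰), and g(n) = 2 log(n) is O(log n).
Since O(n¹⁰) grows faster than or equal to O(log n), f(n) = o(g(n)) is false.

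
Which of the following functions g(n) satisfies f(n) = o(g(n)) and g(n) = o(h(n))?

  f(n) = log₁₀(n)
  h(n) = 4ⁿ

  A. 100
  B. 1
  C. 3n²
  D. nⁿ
C

We need g(n) with log₁₀(n) = o(g(n)) and g(n) = o(4ⁿ), i.e. O(log n) ≺ g ≺ O(4ⁿ).
Check each option:
  A. 100 — O(1) does not grow strictly faster than f(n)
  B. 1 — O(1) does not grow strictly faster than f(n)
  C. 3n² — O(n²) is strictly between O(log n) and O(4ⁿ) ✓
  D. nⁿ — O(nⁿ) does not grow strictly slower than h(n)

Only option C (3n²) lies strictly between.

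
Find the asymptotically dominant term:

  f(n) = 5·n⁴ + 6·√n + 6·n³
5·n⁴

Looking at each term:
  - 5·n⁴ is O(n⁴)
  - 6·√n is O(√n)
  - 6·n³ is O(n³)

The term 5·n⁴ (O(n⁴)) grows fastest and dominates all others.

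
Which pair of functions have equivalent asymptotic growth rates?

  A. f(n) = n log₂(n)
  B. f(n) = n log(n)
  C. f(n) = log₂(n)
A and B

Examining each function:
  A. n log₂(n) is O(n log n)
  B. n log(n) is O(n log n)
  C. log₂(n) is O(log n)

Functions A and B both have the same complexity class.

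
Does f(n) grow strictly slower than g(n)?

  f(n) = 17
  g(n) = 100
False

f(n) = 17 is O(1), and g(n) = 100 is O(1).
Since they have the same growth rate, f(n) = o(g(n)) is false.
(f = o(g) requires f to grow strictly slower, not equal.)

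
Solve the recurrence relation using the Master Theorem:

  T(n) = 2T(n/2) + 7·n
Θ(n log n)

Master Theorem: a = 2, b = 2, f(n) = 7·n.
Compute the critical exponent d = log₂(2) = 1.
Compare f(n) = Θ(n) against n^d:
  k = 1 = d, so f(n) = Θ(n^d) — Case 2.
  Work is balanced across levels: T(n) = Θ(n^d log n) = Θ(n log n).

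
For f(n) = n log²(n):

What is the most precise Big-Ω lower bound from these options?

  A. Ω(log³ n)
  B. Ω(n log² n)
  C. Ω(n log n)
B

f(n) = n log²(n) is Ω(n log² n).
All listed options are valid Big-Ω bounds (lower bounds),
but Ω(n log² n) is the tightest (largest valid bound).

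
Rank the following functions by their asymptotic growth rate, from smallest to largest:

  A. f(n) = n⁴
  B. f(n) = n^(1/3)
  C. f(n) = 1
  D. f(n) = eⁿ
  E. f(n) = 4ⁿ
C < B < A < D < E

Comparing growth rates:
C = 1 is O(1)
B = n^(1/3) is O(n^(1/3))
A = n⁴ is O(n⁴)
D = eⁿ is O(eⁿ)
E = 4ⁿ is O(4ⁿ)

Therefore, the order from slowest to fastest is: C < B < A < D < E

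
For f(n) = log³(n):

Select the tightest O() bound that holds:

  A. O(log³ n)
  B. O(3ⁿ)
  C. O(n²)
A

f(n) = log³(n) is O(log³ n).
All listed options are valid Big-O bounds (upper bounds),
but O(log³ n) is the tightest (smallest valid bound).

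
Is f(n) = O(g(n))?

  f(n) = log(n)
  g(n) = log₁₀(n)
True

f(n) = log(n) and g(n) = log₁₀(n) are both O(log n).
Big-O permits equal growth rates (f ≤ c·g for some c), so f(n) = O(g(n)) is true.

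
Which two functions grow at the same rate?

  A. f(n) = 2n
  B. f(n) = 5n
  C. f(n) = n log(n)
A and B

Examining each function:
  A. 2n is O(n)
  B. 5n is O(n)
  C. n log(n) is O(n log n)

Functions A and B both have the same complexity class.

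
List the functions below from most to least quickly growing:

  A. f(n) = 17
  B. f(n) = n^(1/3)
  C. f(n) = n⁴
C > B > A

Comparing growth rates:
C = n⁴ is O(n⁴)
B = n^(1/3) is O(n^(1/3))
A = 17 is O(1)

Therefore, the order from fastest to slowest is: C > B > A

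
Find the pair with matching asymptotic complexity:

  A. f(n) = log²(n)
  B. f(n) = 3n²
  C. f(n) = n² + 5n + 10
B and C

Examining each function:
  A. log²(n) is O(log² n)
  B. 3n² is O(n²)
  C. n² + 5n + 10 is O(n²)

Functions B and C both have the same complexity class.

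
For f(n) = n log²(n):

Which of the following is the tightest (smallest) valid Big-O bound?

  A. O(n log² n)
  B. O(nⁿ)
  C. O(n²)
A

f(n) = n log²(n) is O(n log² n).
All listed options are valid Big-O bounds (upper bounds),
but O(n log² n) is the tightest (smallest valid bound).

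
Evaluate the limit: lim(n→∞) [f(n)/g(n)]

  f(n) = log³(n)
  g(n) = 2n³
0

Since log³(n) (O(log³ n)) grows slower than 2n³ (O(n³)),
the ratio f(n)/g(n) → 0 as n → ∞.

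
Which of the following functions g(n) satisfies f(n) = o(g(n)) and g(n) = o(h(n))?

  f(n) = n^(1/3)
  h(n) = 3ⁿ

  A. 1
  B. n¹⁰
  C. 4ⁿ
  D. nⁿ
B

We need g(n) with n^(1/3) = o(g(n)) and g(n) = o(3ⁿ), i.e. O(n^(1/3)) ≺ g ≺ O(3ⁿ).
Check each option:
  A. 1 — O(1) does not grow strictly faster than f(n)
  B. n¹⁰ — O(n¹⁰) is strictly between O(n^(1/3)) and O(3ⁿ) ✓
  C. 4ⁿ — O(4ⁿ) does not grow strictly slower than h(n)
  D. nⁿ — O(nⁿ) does not grow strictly slower than h(n)

Only option B (n¹⁰) lies strictly between.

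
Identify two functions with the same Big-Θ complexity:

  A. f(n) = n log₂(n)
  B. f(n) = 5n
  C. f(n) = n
B and C

Examining each function:
  A. n log₂(n) is O(n log n)
  B. 5n is O(n)
  C. n is O(n)

Functions B and C both have the same complexity class.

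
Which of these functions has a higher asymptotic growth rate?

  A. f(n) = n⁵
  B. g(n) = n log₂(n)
A

f(n) = n⁵ is O(n⁵), while g(n) = n log₂(n) is O(n log n).
Since O(n⁵) grows faster than O(n log n), f(n) dominates.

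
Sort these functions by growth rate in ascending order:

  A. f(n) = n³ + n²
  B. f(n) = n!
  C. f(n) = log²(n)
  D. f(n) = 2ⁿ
C < A < D < B

Comparing growth rates:
C = log²(n) is O(log² n)
A = n³ + n² is O(n³)
D = 2ⁿ is O(2ⁿ)
B = n! is O(n!)

Therefore, the order from slowest to fastest is: C < A < D < B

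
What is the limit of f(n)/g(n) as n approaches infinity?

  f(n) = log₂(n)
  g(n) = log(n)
1/log(2)

Since log₂(n) and log(n) have the same growth rate (O(log n)),
the ratio converges to a constant: 1/log(2).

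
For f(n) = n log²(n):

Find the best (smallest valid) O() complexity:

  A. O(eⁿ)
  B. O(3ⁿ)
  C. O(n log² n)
C

f(n) = n log²(n) is O(n log² n).
All listed options are valid Big-O bounds (upper bounds),
but O(n log² n) is the tightest (smallest valid bound).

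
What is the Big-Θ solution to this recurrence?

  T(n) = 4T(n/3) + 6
Θ(n^log₃(4))

Master Theorem: a = 4, b = 3, f(n) = 6.
Compute the critical exponent d = log₃(4) = 1.262.
Compare f(n) = Θ(1) against n^d:
  k = 0 < d = 1.262, so f(n) = O(n^(d-ε)) — Case 1.
  The recursion cost dominates: T(n) = Θ(n^d) = Θ(n^log₃(4)).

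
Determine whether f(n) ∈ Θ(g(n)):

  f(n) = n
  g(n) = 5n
True

f(n) = n and g(n) = 5n are both O(n).
Since they have the same asymptotic growth rate, f(n) = Θ(g(n)) is true.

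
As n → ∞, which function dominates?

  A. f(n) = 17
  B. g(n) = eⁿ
B

f(n) = 17 is O(1), while g(n) = eⁿ is O(eⁿ).
Since O(eⁿ) grows faster than O(1), g(n) dominates.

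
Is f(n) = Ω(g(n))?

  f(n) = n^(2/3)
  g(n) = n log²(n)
False

f(n) = n^(2/3) is O(n^(2/3)), and g(n) = n log²(n) is O(n log² n).
Since O(n^(2/3)) grows slower than O(n log² n), f(n) = Ω(g(n)) is false.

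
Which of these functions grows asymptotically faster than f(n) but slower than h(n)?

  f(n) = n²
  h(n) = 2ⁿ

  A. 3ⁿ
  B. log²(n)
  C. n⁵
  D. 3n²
C

We need g(n) with n² = o(g(n)) and g(n) = o(2ⁿ), i.e. O(n²) ≺ g ≺ O(2ⁿ).
Check each option:
  A. 3ⁿ — O(3ⁿ) does not grow strictly slower than h(n)
  B. log²(n) — O(log² n) does not grow strictly faster than f(n)
  C. n⁵ — O(n⁵) is strictly between O(n²) and O(2ⁿ) ✓
  D. 3n² — O(n²) does not grow strictly faster than f(n)

Only option C (n⁵) lies strictly between.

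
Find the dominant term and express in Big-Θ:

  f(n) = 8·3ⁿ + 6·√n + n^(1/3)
Θ(3ⁿ)

Order the terms by growth rate: n^(1/3) ≺ 6·√n ≺ 8·3ⁿ.
The fastest-growing term 8·3ⁿ dominates as n → ∞; dropping its constant factor gives Θ(3ⁿ).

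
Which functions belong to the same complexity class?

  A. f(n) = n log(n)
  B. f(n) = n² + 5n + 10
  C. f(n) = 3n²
B and C

Examining each function:
  A. n log(n) is O(n log n)
  B. n² + 5n + 10 is O(n²)
  C. 3n² is O(n²)

Functions B and C both have the same complexity class.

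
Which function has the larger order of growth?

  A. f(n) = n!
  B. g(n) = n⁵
A

f(n) = n! is O(n!), while g(n) = n⁵ is O(n⁵).
Since O(n!) grows faster than O(n⁵), f(n) dominates.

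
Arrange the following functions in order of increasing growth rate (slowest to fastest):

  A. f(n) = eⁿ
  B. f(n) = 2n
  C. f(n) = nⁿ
B < A < C

Comparing growth rates:
B = 2n is O(n)
A = eⁿ is O(eⁿ)
C = nⁿ is O(nⁿ)

Therefore, the order from slowest to fastest is: B < A < C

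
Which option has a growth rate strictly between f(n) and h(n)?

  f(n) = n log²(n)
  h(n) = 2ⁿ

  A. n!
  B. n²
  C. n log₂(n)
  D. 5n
B

We need g(n) with n log²(n) = o(g(n)) and g(n) = o(2ⁿ), i.e. O(n log² n) ≺ g ≺ O(2ⁿ).
Check each option:
  A. n! — O(n!) does not grow strictly slower than h(n)
  B. n² — O(n²) is strictly between O(n log² n) and O(2ⁿ) ✓
  C. n log₂(n) — O(n log n) does not grow strictly faster than f(n)
  D. 5n — O(n) does not grow strictly faster than f(n)

Only option B (n²) lies strictly between.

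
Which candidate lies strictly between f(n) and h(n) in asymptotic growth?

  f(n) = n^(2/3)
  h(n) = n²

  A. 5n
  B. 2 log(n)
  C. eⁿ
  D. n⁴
A

We need g(n) with n^(2/3) = o(g(n)) and g(n) = o(n²), i.e. O(n^(2/3)) ≺ g ≺ O(n²).
Check each option:
  A. 5n — O(n) is strictly between O(n^(2/3)) and O(n²) ✓
  B. 2 log(n) — O(log n) does not grow strictly faster than f(n)
  C. eⁿ — O(eⁿ) does not grow strictly slower than h(n)
  D. n⁴ — O(n⁴) does not grow strictly slower than h(n)

Only option A (5n) lies strictly between.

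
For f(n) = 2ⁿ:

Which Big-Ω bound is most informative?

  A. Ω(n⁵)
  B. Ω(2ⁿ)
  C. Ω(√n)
B

f(n) = 2ⁿ is Ω(2ⁿ).
All listed options are valid Big-Ω bounds (lower bounds),
but Ω(2ⁿ) is the tightest (largest valid bound).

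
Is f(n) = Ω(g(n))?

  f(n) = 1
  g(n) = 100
True

f(n) = 1 and g(n) = 100 are both O(1).
Big-Ω permits equal growth rates (f ≥ c·g for some c > 0), so f(n) = Ω(g(n)) is true.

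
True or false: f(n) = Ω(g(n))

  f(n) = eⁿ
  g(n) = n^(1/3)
True

f(n) = eⁿ is O(eⁿ), and g(n) = n^(1/3) is O(n^(1/3)).
Since O(eⁿ) grows at least as fast as O(n^(1/3)), f(n) = Ω(g(n)) is true.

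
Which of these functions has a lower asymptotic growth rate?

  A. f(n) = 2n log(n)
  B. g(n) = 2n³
A

f(n) = 2n log(n) is O(n log n), while g(n) = 2n³ is O(n³).
Since O(n log n) grows slower than O(n³), f(n) is dominated.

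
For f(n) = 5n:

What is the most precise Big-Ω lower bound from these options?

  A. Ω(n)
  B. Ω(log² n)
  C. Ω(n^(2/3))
A

f(n) = 5n is Ω(n).
All listed options are valid Big-Ω bounds (lower bounds),
but Ω(n) is the tightest (largest valid bound).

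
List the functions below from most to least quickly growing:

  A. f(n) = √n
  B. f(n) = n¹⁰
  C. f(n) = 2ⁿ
C > B > A

Comparing growth rates:
C = 2ⁿ is O(2ⁿ)
B = n¹⁰ is O(n¹⁰)
A = √n is O(√n)

Therefore, the order from fastest to slowest is: C > B > A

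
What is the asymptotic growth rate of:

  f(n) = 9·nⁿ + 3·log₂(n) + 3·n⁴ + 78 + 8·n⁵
Θ(nⁿ)

Order the terms by growth rate: 78 ≺ 3·log₂(n) ≺ 3·n⁴ ≺ 8·n⁵ ≺ 9·nⁿ.
The fastest-growing term 9·nⁿ dominates as n → ∞; dropping its constant factor gives Θ(nⁿ).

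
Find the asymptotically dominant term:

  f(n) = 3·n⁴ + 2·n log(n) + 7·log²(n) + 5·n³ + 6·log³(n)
3·n⁴

Looking at each term:
  - 3·n⁴ is O(n⁴)
  - 2·n log(n) is O(n log n)
  - 7·log²(n) is O(log² n)
  - 5·n³ is O(n³)
  - 6·log³(n) is O(log³ n)

The term 3·n⁴ (O(n⁴)) grows fastest and dominates all others.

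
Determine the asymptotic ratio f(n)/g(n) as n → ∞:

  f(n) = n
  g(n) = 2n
1/2

Since n and 2n have the same growth rate (O(n)),
the ratio converges to a constant: 1/2.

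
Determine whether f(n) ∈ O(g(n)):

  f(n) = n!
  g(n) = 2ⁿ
False

f(n) = n! is O(n!), and g(n) = 2ⁿ is O(2ⁿ).
Since O(n!) grows faster than O(2ⁿ), f(n) = O(g(n)) is false.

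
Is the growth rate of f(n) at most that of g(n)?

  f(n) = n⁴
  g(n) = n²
False

f(n) = n⁴ is O(n⁴), and g(n) = n² is O(n²).
Since O(n⁴) grows faster than O(n²), f(n) = O(g(n)) is false.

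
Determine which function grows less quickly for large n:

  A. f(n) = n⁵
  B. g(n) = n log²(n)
B

f(n) = n⁵ is O(n⁵), while g(n) = n log²(n) is O(n log² n).
Since O(n log² n) grows slower than O(n⁵), g(n) is dominated.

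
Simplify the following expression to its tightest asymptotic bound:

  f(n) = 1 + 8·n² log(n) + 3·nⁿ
Θ(nⁿ)

Order the terms by growth rate: 1 ≺ 8·n² log(n) ≺ 3·nⁿ.
The fastest-growing term 3·nⁿ dominates as n → ∞; dropping its constant factor gives Θ(nⁿ).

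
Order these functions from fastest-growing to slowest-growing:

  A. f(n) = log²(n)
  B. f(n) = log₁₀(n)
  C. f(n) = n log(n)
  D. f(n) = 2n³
D > C > A > B

Comparing growth rates:
D = 2n³ is O(n³)
C = n log(n) is O(n log n)
A = log²(n) is O(log² n)
B = log₁₀(n) is O(log n)

Therefore, the order from fastest to slowest is: D > C > A > B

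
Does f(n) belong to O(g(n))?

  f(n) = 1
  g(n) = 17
True

f(n) = 1 and g(n) = 17 are both O(1).
Big-O permits equal growth rates (f ≤ c·g for some c), so f(n) = O(g(n)) is true.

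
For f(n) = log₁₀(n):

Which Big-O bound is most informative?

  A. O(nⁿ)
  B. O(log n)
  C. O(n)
B

f(n) = log₁₀(n) is O(log n).
All listed options are valid Big-O bounds (upper bounds),
but O(log n) is the tightest (smallest valid bound).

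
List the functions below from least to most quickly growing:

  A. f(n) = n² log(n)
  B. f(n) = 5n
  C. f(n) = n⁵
B < A < C

Comparing growth rates:
B = 5n is O(n)
A = n² log(n) is O(n² log n)
C = n⁵ is O(n⁵)

Therefore, the order from slowest to fastest is: B < A < C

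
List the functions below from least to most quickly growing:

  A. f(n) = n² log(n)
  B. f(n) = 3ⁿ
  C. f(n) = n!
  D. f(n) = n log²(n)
D < A < B < C

Comparing growth rates:
D = n log²(n) is O(n log² n)
A = n² log(n) is O(n² log n)
B = 3ⁿ is O(3ⁿ)
C = n! is O(n!)

Therefore, the order from slowest to fastest is: D < A < B < C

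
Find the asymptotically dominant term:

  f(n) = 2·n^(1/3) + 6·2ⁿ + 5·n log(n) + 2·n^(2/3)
6·2ⁿ

Looking at each term:
  - 2·n^(1/3) is O(n^(1/3))
  - 6·2ⁿ is O(2ⁿ)
  - 5·n log(n) is O(n log n)
  - 2·n^(2/3) is O(n^(2/3))

The term 6·2ⁿ (O(2ⁿ)) grows fastest and dominates all others.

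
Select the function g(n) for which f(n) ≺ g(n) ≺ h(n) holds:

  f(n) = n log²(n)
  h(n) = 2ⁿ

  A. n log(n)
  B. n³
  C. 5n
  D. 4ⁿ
B

We need g(n) with n log²(n) = o(g(n)) and g(n) = o(2ⁿ), i.e. O(n log² n) ≺ g ≺ O(2ⁿ).
Check each option:
  A. n log(n) — O(n log n) does not grow strictly faster than f(n)
  B. n³ — O(n³) is strictly between O(n log² n) and O(2ⁿ) ✓
  C. 5n — O(n) does not grow strictly faster than f(n)
  D. 4ⁿ — O(4ⁿ) does not grow strictly slower than h(n)

Only option B (n³) lies strictly between.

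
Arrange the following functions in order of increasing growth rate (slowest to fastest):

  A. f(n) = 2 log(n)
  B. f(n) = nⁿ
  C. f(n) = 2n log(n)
A < C < B

Comparing growth rates:
A = 2 log(n) is O(log n)
C = 2n log(n) is O(n log n)
B = nⁿ is O(nⁿ)

Therefore, the order from slowest to fastest is: A < C < B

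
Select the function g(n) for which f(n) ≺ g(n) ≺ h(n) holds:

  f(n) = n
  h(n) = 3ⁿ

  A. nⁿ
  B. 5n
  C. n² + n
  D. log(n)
C

We need g(n) with n = o(g(n)) and g(n) = o(3ⁿ), i.e. O(n) ≺ g ≺ O(3ⁿ).
Check each option:
  A. nⁿ — O(nⁿ) does not grow strictly slower than h(n)
  B. 5n — O(n) does not grow strictly faster than f(n)
  C. n² + n — O(n²) is strictly between O(n) and O(3ⁿ) ✓
  D. log(n) — O(log n) does not grow strictly faster than f(n)

Only option C (n² + n) lies strictly between.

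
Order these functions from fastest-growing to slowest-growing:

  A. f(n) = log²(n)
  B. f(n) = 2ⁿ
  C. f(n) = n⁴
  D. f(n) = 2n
B > C > D > A

Comparing growth rates:
B = 2ⁿ is O(2ⁿ)
C = n⁴ is O(n⁴)
D = 2n is O(n)
A = log²(n) is O(log² n)

Therefore, the order from fastest to slowest is: B > C > D > A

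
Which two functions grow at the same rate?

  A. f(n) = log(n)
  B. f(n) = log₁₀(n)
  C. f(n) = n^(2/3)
A and B

Examining each function:
  A. log(n) is O(log n)
  B. log₁₀(n) is O(log n)
  C. n^(2/3) is O(n^(2/3))

Functions A and B both have the same complexity class.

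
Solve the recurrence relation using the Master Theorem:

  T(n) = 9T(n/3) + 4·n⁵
Θ(n⁵)

Master Theorem: a = 9, b = 3, f(n) = 4·n⁵.
Compute the critical exponent d = log₃(9) = 2.
Compare f(n) = Θ(n⁵) against n^d:
  k = 5 > d = 2, so f(n) = Ω(n^(d+ε)) — Case 3.
  Regularity: a·(n/b)^5/n^5 = a/b^5 = 9/243 < 1 ✓.
  The top-level work dominates: T(n) = Θ(f(n)) = Θ(n⁵).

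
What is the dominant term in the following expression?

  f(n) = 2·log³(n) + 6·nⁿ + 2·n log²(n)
6·nⁿ

Looking at each term:
  - 2·log³(n) is O(log³ n)
  - 6·nⁿ is O(nⁿ)
  - 2·n log²(n) is O(n log² n)

The term 6·nⁿ (O(nⁿ)) grows fastest and dominates all others.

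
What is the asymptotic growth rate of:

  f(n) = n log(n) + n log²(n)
Θ(n log² n)

Order the terms by growth rate: n log(n) ≺ n log²(n).
The fastest-growing term n log²(n) dominates as n → ∞; dropping its constant factor gives Θ(n log² n).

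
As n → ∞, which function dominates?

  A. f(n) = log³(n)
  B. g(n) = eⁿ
B

f(n) = log³(n) is O(log³ n), while g(n) = eⁿ is O(eⁿ).
Since O(eⁿ) grows faster than O(log³ n), g(n) dominates.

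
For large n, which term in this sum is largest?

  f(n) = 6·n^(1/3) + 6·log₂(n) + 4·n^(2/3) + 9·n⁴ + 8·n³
9·n⁴

Looking at each term:
  - 6·n^(1/3) is O(n^(1/3))
  - 6·log₂(n) is O(log n)
  - 4·n^(2/3) is O(n^(2/3))
  - 9·n⁴ is O(n⁴)
  - 8·n³ is O(n³)

The term 9·n⁴ (O(n⁴)) grows fastest and dominates all others.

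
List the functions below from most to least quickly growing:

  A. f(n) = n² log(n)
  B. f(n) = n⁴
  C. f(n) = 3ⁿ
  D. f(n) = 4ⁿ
D > C > B > A

Comparing growth rates:
D = 4ⁿ is O(4ⁿ)
C = 3ⁿ is O(3ⁿ)
B = n⁴ is O(n⁴)
A = n² log(n) is O(n² log n)

Therefore, the order from fastest to slowest is: D > C > B > A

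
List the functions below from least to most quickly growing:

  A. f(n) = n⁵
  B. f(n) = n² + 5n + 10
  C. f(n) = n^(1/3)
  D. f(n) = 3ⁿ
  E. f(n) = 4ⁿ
C < B < A < D < E

Comparing growth rates:
C = n^(1/3) is O(n^(1/3))
B = n² + 5n + 10 is O(n²)
A = n⁵ is O(n⁵)
D = 3ⁿ is O(3ⁿ)
E = 4ⁿ is O(4ⁿ)

Therefore, the order from slowest to fastest is: C < B < A < D < E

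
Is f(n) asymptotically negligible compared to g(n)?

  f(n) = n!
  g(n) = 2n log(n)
False

f(n) = n! is O(n!), and g(n) = 2n log(n) is O(n log n).
Since O(n!) grows faster than or equal to O(n log n), f(n) = o(g(n)) is false.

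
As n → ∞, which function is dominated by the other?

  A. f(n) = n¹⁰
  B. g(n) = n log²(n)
B

f(n) = n¹⁰ is O(n¹⁰), while g(n) = n log²(n) is O(n log² n).
Since O(n log² n) grows slower than O(n¹⁰), g(n) is dominated.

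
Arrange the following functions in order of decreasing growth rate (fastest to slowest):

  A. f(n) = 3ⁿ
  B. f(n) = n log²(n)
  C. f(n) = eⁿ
A > C > B

Comparing growth rates:
A = 3ⁿ is O(3ⁿ)
C = eⁿ is O(eⁿ)
B = n log²(n) is O(n log² n)

Therefore, the order from fastest to slowest is: A > C > B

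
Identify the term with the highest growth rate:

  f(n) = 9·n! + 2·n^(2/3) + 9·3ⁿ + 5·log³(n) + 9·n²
9·n!

Looking at each term:
  - 9·n! is O(n!)
  - 2·n^(2/3) is O(n^(2/3))
  - 9·3ⁿ is O(3ⁿ)
  - 5·log³(n) is O(log³ n)
  - 9·n² is O(n²)

The term 9·n! (O(n!)) grows fastest and dominates all others.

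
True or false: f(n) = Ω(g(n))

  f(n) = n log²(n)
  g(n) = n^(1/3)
True

f(n) = n log²(n) is O(n log² n), and g(n) = n^(1/3) is O(n^(1/3)).
Since O(n log² n) grows at least as fast as O(n^(1/3)), f(n) = Ω(g(n)) is true.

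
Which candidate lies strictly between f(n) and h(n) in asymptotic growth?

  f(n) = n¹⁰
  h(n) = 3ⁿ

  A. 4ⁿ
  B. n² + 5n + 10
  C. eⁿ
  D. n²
C

We need g(n) with n¹⁰ = o(g(n)) and g(n) = o(3ⁿ), i.e. O(n¹⁰) ≺ g ≺ O(3ⁿ).
Check each option:
  A. 4ⁿ — O(4ⁿ) does not grow strictly slower than h(n)
  B. n² + 5n + 10 — O(n²) does not grow strictly faster than f(n)
  C. eⁿ — O(eⁿ) is strictly between O(n¹⁰) and O(3ⁿ) ✓
  D. n² — O(n²) does not grow strictly faster than f(n)

Only option C (eⁿ) lies strictly between.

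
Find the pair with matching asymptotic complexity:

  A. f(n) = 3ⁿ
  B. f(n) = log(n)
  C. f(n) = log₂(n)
B and C

Examining each function:
  A. 3ⁿ is O(3ⁿ)
  B. log(n) is O(log n)
  C. log₂(n) is O(log n)

Functions B and C both have the same complexity class.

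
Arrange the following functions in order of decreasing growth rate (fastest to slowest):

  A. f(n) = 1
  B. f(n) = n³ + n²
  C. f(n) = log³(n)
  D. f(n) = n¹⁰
D > B > C > A

Comparing growth rates:
D = n¹⁰ is O(n¹⁰)
B = n³ + n² is O(n³)
C = log³(n) is O(log³ n)
A = 1 is O(1)

Therefore, the order from fastest to slowest is: D > B > C > A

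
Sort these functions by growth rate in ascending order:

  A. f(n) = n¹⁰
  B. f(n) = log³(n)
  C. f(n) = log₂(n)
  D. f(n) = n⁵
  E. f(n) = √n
C < B < E < D < A

Comparing growth rates:
C = log₂(n) is O(log n)
B = log³(n) is O(log³ n)
E = √n is O(√n)
D = n⁵ is O(n⁵)
A = n¹⁰ is O(n¹⁰)

Therefore, the order from slowest to fastest is: C < B < E < D < A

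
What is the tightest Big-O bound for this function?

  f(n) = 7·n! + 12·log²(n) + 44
O(n!)

The dominant term in 7·n! + 12·log²(n) + 44 is 7·n!, which is Θ(n!).
Lower-order terms (12·log²(n), 44) are asymptotically negligible.
Constants are absorbed, so the tightest bound is O(n!).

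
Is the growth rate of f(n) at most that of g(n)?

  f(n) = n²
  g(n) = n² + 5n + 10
True

f(n) = n² and g(n) = n² + 5n + 10 are both O(n²).
Big-O permits equal growth rates (f ≤ c·g for some c), so f(n) = O(g(n)) is true.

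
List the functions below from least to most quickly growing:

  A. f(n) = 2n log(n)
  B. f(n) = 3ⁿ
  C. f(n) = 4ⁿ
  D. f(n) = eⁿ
A < D < B < C

Comparing growth rates:
A = 2n log(n) is O(n log n)
D = eⁿ is O(eⁿ)
B = 3ⁿ is O(3ⁿ)
C = 4ⁿ is O(4ⁿ)

Therefore, the order from slowest to fastest is: A < D < B < C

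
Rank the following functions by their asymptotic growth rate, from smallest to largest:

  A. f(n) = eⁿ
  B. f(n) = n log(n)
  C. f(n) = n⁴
B < C < A

Comparing growth rates:
B = n log(n) is O(n log n)
C = n⁴ is O(n⁴)
A = eⁿ is O(eⁿ)

Therefore, the order from slowest to fastest is: B < C < A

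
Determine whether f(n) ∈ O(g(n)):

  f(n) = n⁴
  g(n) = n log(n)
False

f(n) = n⁴ is O(n⁴), and g(n) = n log(n) is O(n log n).
Since O(n⁴) grows faster than O(n log n), f(n) = O(g(n)) is false.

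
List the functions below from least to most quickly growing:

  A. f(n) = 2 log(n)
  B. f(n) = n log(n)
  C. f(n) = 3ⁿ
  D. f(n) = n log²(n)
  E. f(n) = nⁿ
A < B < D < C < E

Comparing growth rates:
A = 2 log(n) is O(log n)
B = n log(n) is O(n log n)
D = n log²(n) is O(n log² n)
C = 3ⁿ is O(3ⁿ)
E = nⁿ is O(nⁿ)

Therefore, the order from slowest to fastest is: A < B < D < C < E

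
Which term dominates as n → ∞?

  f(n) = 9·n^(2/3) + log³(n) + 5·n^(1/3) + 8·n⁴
8·n⁴

Looking at each term:
  - 9·n^(2/3) is O(n^(2/3))
  - log³(n) is O(log³ n)
  - 5·n^(1/3) is O(n^(1/3))
  - 8·n⁴ is O(n⁴)

The term 8·n⁴ (O(n⁴)) grows fastest and dominates all others.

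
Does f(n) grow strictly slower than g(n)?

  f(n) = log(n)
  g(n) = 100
False

f(n) = log(n) is O(log n), and g(n) = 100 is O(1).
Since O(log n) grows faster than or equal to O(1), f(n) = o(g(n)) is false.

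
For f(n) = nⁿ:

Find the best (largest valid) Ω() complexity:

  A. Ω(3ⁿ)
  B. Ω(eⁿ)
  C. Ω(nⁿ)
C

f(n) = nⁿ is Ω(nⁿ).
All listed options are valid Big-Ω bounds (lower bounds),
but Ω(nⁿ) is the tightest (largest valid bound).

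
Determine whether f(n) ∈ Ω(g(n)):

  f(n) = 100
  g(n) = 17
True

f(n) = 100 and g(n) = 17 are both O(1).
Big-Ω permits equal growth rates (f ≥ c·g for some c > 0), so f(n) = Ω(g(n)) is true.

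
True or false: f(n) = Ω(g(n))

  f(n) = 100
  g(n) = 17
True

f(n) = 100 and g(n) = 17 are both O(1).
Big-Ω permits equal growth rates (f ≥ c·g for some c > 0), so f(n) = Ω(g(n)) is true.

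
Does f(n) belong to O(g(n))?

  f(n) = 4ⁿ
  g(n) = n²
False

f(n) = 4ⁿ is O(4ⁿ), and g(n) = n² is O(n²).
Since O(4ⁿ) grows faster than O(n²), f(n) = O(g(n)) is false.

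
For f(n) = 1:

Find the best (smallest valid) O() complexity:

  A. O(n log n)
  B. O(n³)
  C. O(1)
C

f(n) = 1 is O(1).
All listed options are valid Big-O bounds (upper bounds),
but O(1) is the tightest (smallest valid bound).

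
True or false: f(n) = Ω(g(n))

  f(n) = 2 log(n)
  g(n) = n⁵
False

f(n) = 2 log(n) is O(log n), and g(n) = n⁵ is O(n⁵).
Since O(log n) grows slower than O(n⁵), f(n) = Ω(g(n)) is false.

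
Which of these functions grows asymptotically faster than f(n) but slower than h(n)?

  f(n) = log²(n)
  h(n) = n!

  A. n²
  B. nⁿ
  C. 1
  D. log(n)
A

We need g(n) with log²(n) = o(g(n)) and g(n) = o(n!), i.e. O(log² n) ≺ g ≺ O(n!).
Check each option:
  A. n² — O(n²) is strictly between O(log² n) and O(n!) ✓
  B. nⁿ — O(nⁿ) does not grow strictly slower than h(n)
  C. 1 — O(1) does not grow strictly faster than f(n)
  D. log(n) — O(log n) does not grow strictly faster than f(n)

Only option A (n²) lies strictly between.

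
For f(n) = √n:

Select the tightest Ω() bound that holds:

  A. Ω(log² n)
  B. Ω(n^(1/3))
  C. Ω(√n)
C

f(n) = √n is Ω(√n).
All listed options are valid Big-Ω bounds (lower bounds),
but Ω(√n) is the tightest (largest valid bound).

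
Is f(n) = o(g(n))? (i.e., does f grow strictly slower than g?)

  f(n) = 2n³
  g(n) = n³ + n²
False

f(n) = 2n³ is O(n³), and g(n) = n³ + n² is O(n³).
Since they have the same growth rate, f(n) = o(g(n)) is false.
(f = o(g) requires f to grow strictly slower, not equal.)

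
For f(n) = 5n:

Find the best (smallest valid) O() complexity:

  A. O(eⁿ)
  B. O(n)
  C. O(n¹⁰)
B

f(n) = 5n is O(n).
All listed options are valid Big-O bounds (upper bounds),
but O(n) is the tightest (smallest valid bound).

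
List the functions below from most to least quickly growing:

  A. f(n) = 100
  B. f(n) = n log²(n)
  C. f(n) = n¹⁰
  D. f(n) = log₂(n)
C > B > D > A

Comparing growth rates:
C = n¹⁰ is O(n¹⁰)
B = n log²(n) is O(n log² n)
D = log₂(n) is O(log n)
A = 100 is O(1)

Therefore, the order from fastest to slowest is: C > B > D > A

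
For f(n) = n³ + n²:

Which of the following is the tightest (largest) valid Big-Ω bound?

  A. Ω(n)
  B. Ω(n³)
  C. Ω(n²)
B

f(n) = n³ + n² is Ω(n³).
All listed options are valid Big-Ω bounds (lower bounds),
but Ω(n³) is the tightest (largest valid bound).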